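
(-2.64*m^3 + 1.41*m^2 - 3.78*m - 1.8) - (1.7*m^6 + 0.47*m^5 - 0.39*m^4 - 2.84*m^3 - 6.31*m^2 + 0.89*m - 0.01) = -1.7*m^6 - 0.47*m^5 + 0.39*m^4 + 0.2*m^3 + 7.72*m^2 - 4.67*m - 1.79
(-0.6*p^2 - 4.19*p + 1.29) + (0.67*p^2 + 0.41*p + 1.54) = 0.0700000000000001*p^2 - 3.78*p + 2.83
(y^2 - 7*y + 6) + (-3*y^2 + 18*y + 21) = -2*y^2 + 11*y + 27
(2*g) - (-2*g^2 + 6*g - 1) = 2*g^2 - 4*g + 1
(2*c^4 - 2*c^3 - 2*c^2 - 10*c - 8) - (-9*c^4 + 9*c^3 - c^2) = 11*c^4 - 11*c^3 - c^2 - 10*c - 8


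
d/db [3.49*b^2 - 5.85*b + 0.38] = 6.98*b - 5.85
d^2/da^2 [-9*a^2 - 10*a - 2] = -18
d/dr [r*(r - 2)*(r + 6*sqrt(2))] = 3*r^2 - 4*r + 12*sqrt(2)*r - 12*sqrt(2)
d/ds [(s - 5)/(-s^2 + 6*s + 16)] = (-s^2 + 6*s + 2*(s - 5)*(s - 3) + 16)/(-s^2 + 6*s + 16)^2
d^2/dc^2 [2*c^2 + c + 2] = 4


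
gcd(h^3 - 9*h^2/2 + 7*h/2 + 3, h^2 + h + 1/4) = h + 1/2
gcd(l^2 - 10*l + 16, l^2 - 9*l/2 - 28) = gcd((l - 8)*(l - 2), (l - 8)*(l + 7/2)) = l - 8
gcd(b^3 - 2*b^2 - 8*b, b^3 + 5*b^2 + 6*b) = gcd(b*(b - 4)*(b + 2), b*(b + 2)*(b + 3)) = b^2 + 2*b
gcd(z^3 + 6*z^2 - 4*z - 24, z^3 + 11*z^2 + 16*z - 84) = z^2 + 4*z - 12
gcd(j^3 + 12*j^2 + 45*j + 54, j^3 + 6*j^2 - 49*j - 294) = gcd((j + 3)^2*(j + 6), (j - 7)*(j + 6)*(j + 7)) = j + 6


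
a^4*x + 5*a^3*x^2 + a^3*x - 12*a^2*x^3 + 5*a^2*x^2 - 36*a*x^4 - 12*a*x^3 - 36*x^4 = (a - 3*x)*(a + 2*x)*(a + 6*x)*(a*x + x)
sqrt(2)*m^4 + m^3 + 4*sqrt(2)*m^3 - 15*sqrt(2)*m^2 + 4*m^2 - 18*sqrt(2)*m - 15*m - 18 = (m - 3)*(m + 6)*(m + sqrt(2)/2)*(sqrt(2)*m + sqrt(2))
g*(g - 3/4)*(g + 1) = g^3 + g^2/4 - 3*g/4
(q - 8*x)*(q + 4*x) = q^2 - 4*q*x - 32*x^2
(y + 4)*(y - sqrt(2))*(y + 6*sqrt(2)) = y^3 + 4*y^2 + 5*sqrt(2)*y^2 - 12*y + 20*sqrt(2)*y - 48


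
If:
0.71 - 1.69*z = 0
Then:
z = 0.42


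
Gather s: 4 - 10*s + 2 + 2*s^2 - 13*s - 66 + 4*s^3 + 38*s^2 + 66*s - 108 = 4*s^3 + 40*s^2 + 43*s - 168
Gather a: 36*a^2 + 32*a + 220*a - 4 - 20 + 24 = 36*a^2 + 252*a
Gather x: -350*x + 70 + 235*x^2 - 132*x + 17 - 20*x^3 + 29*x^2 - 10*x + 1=-20*x^3 + 264*x^2 - 492*x + 88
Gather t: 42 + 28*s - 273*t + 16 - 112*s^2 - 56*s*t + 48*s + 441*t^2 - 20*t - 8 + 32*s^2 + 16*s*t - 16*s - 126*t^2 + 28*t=-80*s^2 + 60*s + 315*t^2 + t*(-40*s - 265) + 50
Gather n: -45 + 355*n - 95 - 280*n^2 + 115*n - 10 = -280*n^2 + 470*n - 150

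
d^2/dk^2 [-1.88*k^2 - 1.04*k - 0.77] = -3.76000000000000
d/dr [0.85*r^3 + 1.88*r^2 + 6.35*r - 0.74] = 2.55*r^2 + 3.76*r + 6.35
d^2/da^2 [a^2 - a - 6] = 2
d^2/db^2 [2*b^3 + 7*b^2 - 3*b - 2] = 12*b + 14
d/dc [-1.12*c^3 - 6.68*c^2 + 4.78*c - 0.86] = -3.36*c^2 - 13.36*c + 4.78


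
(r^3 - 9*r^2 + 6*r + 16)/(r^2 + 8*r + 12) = (r^3 - 9*r^2 + 6*r + 16)/(r^2 + 8*r + 12)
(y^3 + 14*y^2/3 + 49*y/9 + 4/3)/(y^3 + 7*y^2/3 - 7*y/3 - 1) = (y + 4/3)/(y - 1)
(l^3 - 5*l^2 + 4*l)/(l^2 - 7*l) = (l^2 - 5*l + 4)/(l - 7)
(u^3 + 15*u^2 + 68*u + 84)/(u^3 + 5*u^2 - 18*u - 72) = (u^2 + 9*u + 14)/(u^2 - u - 12)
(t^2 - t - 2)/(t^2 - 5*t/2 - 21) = 2*(-t^2 + t + 2)/(-2*t^2 + 5*t + 42)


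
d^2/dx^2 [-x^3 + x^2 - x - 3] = 2 - 6*x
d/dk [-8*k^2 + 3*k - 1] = 3 - 16*k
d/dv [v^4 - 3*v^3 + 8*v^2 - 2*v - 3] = 4*v^3 - 9*v^2 + 16*v - 2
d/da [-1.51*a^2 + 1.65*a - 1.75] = 1.65 - 3.02*a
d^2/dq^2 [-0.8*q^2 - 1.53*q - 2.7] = -1.60000000000000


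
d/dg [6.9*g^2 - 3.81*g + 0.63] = 13.8*g - 3.81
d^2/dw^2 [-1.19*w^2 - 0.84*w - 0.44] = -2.38000000000000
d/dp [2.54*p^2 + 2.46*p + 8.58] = 5.08*p + 2.46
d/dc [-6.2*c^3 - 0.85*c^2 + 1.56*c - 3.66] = -18.6*c^2 - 1.7*c + 1.56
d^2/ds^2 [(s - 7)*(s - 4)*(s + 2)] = 6*s - 18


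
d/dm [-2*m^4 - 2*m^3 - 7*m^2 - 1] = 2*m*(-4*m^2 - 3*m - 7)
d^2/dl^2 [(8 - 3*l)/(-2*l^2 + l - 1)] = 2*((19 - 18*l)*(2*l^2 - l + 1) + (3*l - 8)*(4*l - 1)^2)/(2*l^2 - l + 1)^3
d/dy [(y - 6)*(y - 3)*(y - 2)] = 3*y^2 - 22*y + 36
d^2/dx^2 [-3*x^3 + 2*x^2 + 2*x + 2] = 4 - 18*x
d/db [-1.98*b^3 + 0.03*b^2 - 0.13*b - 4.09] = -5.94*b^2 + 0.06*b - 0.13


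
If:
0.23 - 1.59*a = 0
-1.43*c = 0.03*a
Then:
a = 0.14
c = -0.00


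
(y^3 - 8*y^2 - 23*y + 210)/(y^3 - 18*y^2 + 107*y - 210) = (y + 5)/(y - 5)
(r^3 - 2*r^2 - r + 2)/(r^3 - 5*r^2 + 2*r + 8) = (r - 1)/(r - 4)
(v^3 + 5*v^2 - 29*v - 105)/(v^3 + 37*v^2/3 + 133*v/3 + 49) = 3*(v - 5)/(3*v + 7)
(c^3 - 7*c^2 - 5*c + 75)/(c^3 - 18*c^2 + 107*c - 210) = (c^2 - 2*c - 15)/(c^2 - 13*c + 42)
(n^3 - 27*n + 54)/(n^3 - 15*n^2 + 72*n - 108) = (n^2 + 3*n - 18)/(n^2 - 12*n + 36)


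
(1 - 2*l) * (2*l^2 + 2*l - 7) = -4*l^3 - 2*l^2 + 16*l - 7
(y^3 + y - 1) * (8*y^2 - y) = 8*y^5 - y^4 + 8*y^3 - 9*y^2 + y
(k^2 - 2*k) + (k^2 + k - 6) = 2*k^2 - k - 6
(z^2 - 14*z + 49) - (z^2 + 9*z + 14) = 35 - 23*z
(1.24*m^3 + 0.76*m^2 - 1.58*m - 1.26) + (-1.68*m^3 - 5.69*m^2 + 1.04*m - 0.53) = -0.44*m^3 - 4.93*m^2 - 0.54*m - 1.79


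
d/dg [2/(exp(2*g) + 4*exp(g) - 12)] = 4*(-exp(g) - 2)*exp(g)/(exp(2*g) + 4*exp(g) - 12)^2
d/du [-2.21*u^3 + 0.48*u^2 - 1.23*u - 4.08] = -6.63*u^2 + 0.96*u - 1.23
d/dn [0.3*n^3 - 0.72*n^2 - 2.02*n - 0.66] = 0.9*n^2 - 1.44*n - 2.02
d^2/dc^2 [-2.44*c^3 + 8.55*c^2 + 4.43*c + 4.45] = 17.1 - 14.64*c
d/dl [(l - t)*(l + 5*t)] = 2*l + 4*t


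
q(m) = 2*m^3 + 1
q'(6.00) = 216.00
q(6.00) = 433.00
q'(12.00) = 864.00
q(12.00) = 3457.00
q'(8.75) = 459.38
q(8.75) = 1340.84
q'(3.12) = 58.41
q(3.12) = 61.74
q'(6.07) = 221.07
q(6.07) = 448.30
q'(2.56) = 39.32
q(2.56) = 34.55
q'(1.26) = 9.53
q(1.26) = 5.00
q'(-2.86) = 49.08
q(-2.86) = -45.79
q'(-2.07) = 25.71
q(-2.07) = -16.74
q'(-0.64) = 2.46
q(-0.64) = 0.48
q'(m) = 6*m^2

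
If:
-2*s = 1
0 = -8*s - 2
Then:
No Solution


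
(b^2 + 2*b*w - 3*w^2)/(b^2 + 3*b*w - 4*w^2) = (b + 3*w)/(b + 4*w)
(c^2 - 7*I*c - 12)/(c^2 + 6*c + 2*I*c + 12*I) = (c^2 - 7*I*c - 12)/(c^2 + 2*c*(3 + I) + 12*I)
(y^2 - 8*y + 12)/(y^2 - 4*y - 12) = (y - 2)/(y + 2)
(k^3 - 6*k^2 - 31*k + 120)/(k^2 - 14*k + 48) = (k^2 + 2*k - 15)/(k - 6)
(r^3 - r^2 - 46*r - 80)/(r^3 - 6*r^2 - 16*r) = (r + 5)/r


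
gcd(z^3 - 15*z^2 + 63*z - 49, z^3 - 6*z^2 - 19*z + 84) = z - 7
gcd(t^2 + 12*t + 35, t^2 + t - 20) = t + 5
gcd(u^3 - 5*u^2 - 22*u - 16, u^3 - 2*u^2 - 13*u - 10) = u^2 + 3*u + 2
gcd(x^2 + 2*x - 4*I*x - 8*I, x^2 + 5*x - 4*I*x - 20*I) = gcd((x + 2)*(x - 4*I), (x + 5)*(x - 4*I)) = x - 4*I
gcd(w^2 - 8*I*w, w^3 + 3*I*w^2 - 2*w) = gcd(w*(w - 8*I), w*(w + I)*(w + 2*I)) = w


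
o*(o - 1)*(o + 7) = o^3 + 6*o^2 - 7*o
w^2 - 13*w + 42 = (w - 7)*(w - 6)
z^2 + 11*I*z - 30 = (z + 5*I)*(z + 6*I)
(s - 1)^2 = s^2 - 2*s + 1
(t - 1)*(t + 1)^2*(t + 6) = t^4 + 7*t^3 + 5*t^2 - 7*t - 6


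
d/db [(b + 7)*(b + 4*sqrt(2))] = 2*b + 4*sqrt(2) + 7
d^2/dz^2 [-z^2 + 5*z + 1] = -2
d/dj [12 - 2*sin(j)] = -2*cos(j)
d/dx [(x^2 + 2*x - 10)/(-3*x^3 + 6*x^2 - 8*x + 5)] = (3*x^4 + 12*x^3 - 110*x^2 + 130*x - 70)/(9*x^6 - 36*x^5 + 84*x^4 - 126*x^3 + 124*x^2 - 80*x + 25)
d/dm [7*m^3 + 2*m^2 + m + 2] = 21*m^2 + 4*m + 1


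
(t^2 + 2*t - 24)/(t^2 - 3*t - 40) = (-t^2 - 2*t + 24)/(-t^2 + 3*t + 40)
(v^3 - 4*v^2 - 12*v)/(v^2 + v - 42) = v*(v + 2)/(v + 7)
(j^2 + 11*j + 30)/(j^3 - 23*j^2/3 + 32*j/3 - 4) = 3*(j^2 + 11*j + 30)/(3*j^3 - 23*j^2 + 32*j - 12)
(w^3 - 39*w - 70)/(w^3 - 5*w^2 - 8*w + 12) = (w^2 - 2*w - 35)/(w^2 - 7*w + 6)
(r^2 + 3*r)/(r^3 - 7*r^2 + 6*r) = (r + 3)/(r^2 - 7*r + 6)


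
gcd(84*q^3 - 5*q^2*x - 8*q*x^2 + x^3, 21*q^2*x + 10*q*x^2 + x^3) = 3*q + x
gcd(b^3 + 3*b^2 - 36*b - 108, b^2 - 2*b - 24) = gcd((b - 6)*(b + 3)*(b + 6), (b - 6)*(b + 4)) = b - 6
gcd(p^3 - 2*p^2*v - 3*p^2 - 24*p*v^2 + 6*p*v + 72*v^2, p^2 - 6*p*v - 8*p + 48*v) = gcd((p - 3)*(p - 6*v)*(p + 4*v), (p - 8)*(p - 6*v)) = p - 6*v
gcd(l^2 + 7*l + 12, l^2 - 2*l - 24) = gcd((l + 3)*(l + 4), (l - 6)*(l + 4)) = l + 4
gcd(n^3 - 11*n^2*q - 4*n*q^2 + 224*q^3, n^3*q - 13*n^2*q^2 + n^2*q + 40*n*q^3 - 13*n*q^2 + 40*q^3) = -n + 8*q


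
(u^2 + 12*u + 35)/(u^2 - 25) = (u + 7)/(u - 5)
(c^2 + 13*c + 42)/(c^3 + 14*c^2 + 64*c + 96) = (c + 7)/(c^2 + 8*c + 16)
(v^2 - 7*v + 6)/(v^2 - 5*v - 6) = (v - 1)/(v + 1)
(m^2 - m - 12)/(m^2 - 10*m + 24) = (m + 3)/(m - 6)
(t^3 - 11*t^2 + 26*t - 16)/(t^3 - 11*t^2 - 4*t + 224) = (t^2 - 3*t + 2)/(t^2 - 3*t - 28)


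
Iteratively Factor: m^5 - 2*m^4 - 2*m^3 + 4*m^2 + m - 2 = (m - 1)*(m^4 - m^3 - 3*m^2 + m + 2) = (m - 1)^2*(m^3 - 3*m - 2) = (m - 1)^2*(m + 1)*(m^2 - m - 2) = (m - 2)*(m - 1)^2*(m + 1)*(m + 1)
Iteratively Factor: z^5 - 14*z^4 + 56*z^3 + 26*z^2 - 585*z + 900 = (z - 3)*(z^4 - 11*z^3 + 23*z^2 + 95*z - 300) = (z - 4)*(z - 3)*(z^3 - 7*z^2 - 5*z + 75) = (z - 5)*(z - 4)*(z - 3)*(z^2 - 2*z - 15) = (z - 5)*(z - 4)*(z - 3)*(z + 3)*(z - 5)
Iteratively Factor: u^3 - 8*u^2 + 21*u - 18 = (u - 3)*(u^2 - 5*u + 6) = (u - 3)^2*(u - 2)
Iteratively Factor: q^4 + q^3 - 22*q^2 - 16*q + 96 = (q - 2)*(q^3 + 3*q^2 - 16*q - 48) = (q - 2)*(q + 3)*(q^2 - 16) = (q - 2)*(q + 3)*(q + 4)*(q - 4)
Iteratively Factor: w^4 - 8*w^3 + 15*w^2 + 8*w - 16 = (w + 1)*(w^3 - 9*w^2 + 24*w - 16) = (w - 4)*(w + 1)*(w^2 - 5*w + 4) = (w - 4)^2*(w + 1)*(w - 1)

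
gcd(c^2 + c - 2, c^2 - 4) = c + 2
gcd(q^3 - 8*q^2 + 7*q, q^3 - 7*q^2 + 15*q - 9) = q - 1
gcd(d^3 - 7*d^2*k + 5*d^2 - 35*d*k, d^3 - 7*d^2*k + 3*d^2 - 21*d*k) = d^2 - 7*d*k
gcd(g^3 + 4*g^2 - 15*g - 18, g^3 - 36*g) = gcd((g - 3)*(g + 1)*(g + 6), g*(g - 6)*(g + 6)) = g + 6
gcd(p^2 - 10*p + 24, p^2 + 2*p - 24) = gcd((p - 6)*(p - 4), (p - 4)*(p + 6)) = p - 4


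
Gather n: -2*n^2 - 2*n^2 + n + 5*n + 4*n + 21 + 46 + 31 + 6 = -4*n^2 + 10*n + 104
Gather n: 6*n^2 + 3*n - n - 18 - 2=6*n^2 + 2*n - 20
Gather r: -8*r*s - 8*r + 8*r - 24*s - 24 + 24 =-8*r*s - 24*s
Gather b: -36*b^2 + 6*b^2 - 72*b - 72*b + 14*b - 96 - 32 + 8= -30*b^2 - 130*b - 120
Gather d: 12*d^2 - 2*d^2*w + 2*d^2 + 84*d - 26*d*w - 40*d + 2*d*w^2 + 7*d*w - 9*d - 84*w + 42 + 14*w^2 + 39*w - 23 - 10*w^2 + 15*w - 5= d^2*(14 - 2*w) + d*(2*w^2 - 19*w + 35) + 4*w^2 - 30*w + 14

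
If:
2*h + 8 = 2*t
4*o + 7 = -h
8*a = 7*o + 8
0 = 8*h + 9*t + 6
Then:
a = 5/544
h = -42/17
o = -77/68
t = 26/17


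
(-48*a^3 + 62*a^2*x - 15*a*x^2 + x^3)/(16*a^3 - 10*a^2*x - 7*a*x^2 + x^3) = (-6*a + x)/(2*a + x)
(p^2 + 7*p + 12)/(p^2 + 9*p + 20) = (p + 3)/(p + 5)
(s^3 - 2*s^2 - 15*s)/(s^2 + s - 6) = s*(s - 5)/(s - 2)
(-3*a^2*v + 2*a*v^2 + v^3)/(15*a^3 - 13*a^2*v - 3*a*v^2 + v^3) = v/(-5*a + v)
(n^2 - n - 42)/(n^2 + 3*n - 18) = (n - 7)/(n - 3)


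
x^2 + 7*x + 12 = (x + 3)*(x + 4)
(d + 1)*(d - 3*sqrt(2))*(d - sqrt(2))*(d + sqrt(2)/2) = d^4 - 7*sqrt(2)*d^3/2 + d^3 - 7*sqrt(2)*d^2/2 + 2*d^2 + 2*d + 3*sqrt(2)*d + 3*sqrt(2)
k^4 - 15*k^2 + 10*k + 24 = (k - 3)*(k - 2)*(k + 1)*(k + 4)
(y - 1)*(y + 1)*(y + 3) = y^3 + 3*y^2 - y - 3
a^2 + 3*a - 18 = (a - 3)*(a + 6)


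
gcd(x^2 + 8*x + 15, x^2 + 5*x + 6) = x + 3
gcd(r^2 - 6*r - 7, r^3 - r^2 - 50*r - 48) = r + 1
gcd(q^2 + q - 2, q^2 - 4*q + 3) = q - 1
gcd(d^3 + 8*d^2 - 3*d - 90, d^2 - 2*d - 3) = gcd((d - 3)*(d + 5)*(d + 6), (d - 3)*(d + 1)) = d - 3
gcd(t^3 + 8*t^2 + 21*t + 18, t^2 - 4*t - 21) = t + 3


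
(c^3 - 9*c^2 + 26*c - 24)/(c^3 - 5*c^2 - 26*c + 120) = (c^2 - 5*c + 6)/(c^2 - c - 30)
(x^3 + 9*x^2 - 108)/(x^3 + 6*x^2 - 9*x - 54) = (x + 6)/(x + 3)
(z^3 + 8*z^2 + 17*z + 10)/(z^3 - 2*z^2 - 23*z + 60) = (z^2 + 3*z + 2)/(z^2 - 7*z + 12)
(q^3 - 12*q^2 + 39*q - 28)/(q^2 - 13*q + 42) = (q^2 - 5*q + 4)/(q - 6)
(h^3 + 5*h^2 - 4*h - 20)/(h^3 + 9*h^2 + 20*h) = (h^2 - 4)/(h*(h + 4))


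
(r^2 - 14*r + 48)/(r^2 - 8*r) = (r - 6)/r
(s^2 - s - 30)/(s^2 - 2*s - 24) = (s + 5)/(s + 4)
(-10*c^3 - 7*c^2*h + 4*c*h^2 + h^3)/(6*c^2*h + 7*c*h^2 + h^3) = (-10*c^2 + 3*c*h + h^2)/(h*(6*c + h))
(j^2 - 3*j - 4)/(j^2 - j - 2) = (j - 4)/(j - 2)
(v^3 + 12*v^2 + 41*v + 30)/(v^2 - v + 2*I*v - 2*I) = (v^3 + 12*v^2 + 41*v + 30)/(v^2 - v + 2*I*v - 2*I)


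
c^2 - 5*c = c*(c - 5)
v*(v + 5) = v^2 + 5*v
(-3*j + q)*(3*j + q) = -9*j^2 + q^2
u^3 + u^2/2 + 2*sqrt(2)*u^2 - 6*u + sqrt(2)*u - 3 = (u + 1/2)*(u - sqrt(2))*(u + 3*sqrt(2))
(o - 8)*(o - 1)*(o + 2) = o^3 - 7*o^2 - 10*o + 16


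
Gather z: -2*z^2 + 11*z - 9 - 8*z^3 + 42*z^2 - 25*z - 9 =-8*z^3 + 40*z^2 - 14*z - 18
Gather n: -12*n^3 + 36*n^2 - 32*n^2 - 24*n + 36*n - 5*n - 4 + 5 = -12*n^3 + 4*n^2 + 7*n + 1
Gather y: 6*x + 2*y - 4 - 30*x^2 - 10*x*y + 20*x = -30*x^2 + 26*x + y*(2 - 10*x) - 4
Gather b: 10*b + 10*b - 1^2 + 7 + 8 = 20*b + 14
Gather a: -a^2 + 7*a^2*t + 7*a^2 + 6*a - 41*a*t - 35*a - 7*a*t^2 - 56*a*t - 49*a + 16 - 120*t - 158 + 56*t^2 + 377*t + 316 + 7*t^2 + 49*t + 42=a^2*(7*t + 6) + a*(-7*t^2 - 97*t - 78) + 63*t^2 + 306*t + 216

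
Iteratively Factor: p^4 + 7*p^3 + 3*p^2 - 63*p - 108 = (p - 3)*(p^3 + 10*p^2 + 33*p + 36) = (p - 3)*(p + 3)*(p^2 + 7*p + 12) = (p - 3)*(p + 3)*(p + 4)*(p + 3)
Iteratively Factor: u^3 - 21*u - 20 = (u - 5)*(u^2 + 5*u + 4) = (u - 5)*(u + 4)*(u + 1)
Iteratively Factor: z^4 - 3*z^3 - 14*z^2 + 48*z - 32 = (z + 4)*(z^3 - 7*z^2 + 14*z - 8) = (z - 1)*(z + 4)*(z^2 - 6*z + 8) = (z - 4)*(z - 1)*(z + 4)*(z - 2)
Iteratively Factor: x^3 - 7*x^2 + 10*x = (x)*(x^2 - 7*x + 10) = x*(x - 5)*(x - 2)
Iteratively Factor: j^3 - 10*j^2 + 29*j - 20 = (j - 1)*(j^2 - 9*j + 20) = (j - 5)*(j - 1)*(j - 4)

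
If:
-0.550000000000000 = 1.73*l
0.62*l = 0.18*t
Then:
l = -0.32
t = -1.10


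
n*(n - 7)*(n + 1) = n^3 - 6*n^2 - 7*n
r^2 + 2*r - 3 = (r - 1)*(r + 3)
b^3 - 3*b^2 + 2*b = b*(b - 2)*(b - 1)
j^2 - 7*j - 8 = (j - 8)*(j + 1)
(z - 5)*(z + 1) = z^2 - 4*z - 5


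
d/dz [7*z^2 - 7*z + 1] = 14*z - 7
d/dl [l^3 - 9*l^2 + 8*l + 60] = 3*l^2 - 18*l + 8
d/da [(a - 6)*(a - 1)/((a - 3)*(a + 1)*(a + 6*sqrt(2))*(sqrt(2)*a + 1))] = (-sqrt(2)*(a - 6)*(a - 3)*(a - 1)*(a + 1)*(a + 6*sqrt(2)) - (a - 6)*(a - 3)*(a - 1)*(a + 1)*(sqrt(2)*a + 1) - (a - 6)*(a - 3)*(a - 1)*(a + 6*sqrt(2))*(sqrt(2)*a + 1) - (a - 6)*(a - 1)*(a + 1)*(a + 6*sqrt(2))*(sqrt(2)*a + 1) + (a - 3)*(a + 1)*(a + 6*sqrt(2))*(2*a - 7)*(sqrt(2)*a + 1))/((a - 3)^2*(a + 1)^2*(a + 6*sqrt(2))^2*(sqrt(2)*a + 1)^2)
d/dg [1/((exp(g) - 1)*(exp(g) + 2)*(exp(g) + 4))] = -((exp(g) - 1)*(exp(g) + 2) + (exp(g) - 1)*(exp(g) + 4) + (exp(g) + 2)*(exp(g) + 4))/(4*(exp(g) + 2)^2*(exp(g) + 4)^2*sinh(g/2)^2)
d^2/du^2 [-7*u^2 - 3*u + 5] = -14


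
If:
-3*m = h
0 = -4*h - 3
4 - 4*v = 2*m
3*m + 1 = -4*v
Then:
No Solution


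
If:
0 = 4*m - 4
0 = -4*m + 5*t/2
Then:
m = 1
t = 8/5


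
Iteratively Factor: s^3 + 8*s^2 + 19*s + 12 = (s + 3)*(s^2 + 5*s + 4) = (s + 1)*(s + 3)*(s + 4)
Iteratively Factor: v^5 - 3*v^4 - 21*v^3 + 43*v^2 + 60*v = (v - 5)*(v^4 + 2*v^3 - 11*v^2 - 12*v) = (v - 5)*(v - 3)*(v^3 + 5*v^2 + 4*v) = v*(v - 5)*(v - 3)*(v^2 + 5*v + 4) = v*(v - 5)*(v - 3)*(v + 1)*(v + 4)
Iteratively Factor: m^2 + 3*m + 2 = (m + 2)*(m + 1)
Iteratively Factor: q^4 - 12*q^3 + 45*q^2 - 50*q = (q)*(q^3 - 12*q^2 + 45*q - 50) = q*(q - 5)*(q^2 - 7*q + 10) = q*(q - 5)^2*(q - 2)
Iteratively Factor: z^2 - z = (z - 1)*(z)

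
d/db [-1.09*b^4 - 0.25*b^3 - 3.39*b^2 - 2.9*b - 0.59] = -4.36*b^3 - 0.75*b^2 - 6.78*b - 2.9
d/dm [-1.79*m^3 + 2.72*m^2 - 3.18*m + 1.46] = -5.37*m^2 + 5.44*m - 3.18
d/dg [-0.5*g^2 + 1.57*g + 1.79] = 1.57 - 1.0*g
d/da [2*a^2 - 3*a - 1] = 4*a - 3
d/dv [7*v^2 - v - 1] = 14*v - 1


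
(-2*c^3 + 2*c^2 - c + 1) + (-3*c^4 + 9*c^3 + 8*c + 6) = -3*c^4 + 7*c^3 + 2*c^2 + 7*c + 7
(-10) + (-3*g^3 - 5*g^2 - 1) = -3*g^3 - 5*g^2 - 11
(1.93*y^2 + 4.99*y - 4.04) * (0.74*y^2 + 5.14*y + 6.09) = 1.4282*y^4 + 13.6128*y^3 + 34.4127*y^2 + 9.6235*y - 24.6036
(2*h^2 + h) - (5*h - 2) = 2*h^2 - 4*h + 2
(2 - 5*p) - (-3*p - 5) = 7 - 2*p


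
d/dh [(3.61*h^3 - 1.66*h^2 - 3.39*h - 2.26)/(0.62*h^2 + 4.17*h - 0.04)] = (2.2382*h^4 + 30.1074*h^3 - 5.2536*h^2 + 2.9352*h + 9.5598)/(0.3844*h^4 + 5.1708*h^3 + 17.3393*h^2 - 0.3336*h + 0.0016)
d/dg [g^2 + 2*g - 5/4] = 2*g + 2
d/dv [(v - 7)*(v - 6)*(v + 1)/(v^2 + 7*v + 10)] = (v^4 + 14*v^3 - 83*v^2 - 324*v - 4)/(v^4 + 14*v^3 + 69*v^2 + 140*v + 100)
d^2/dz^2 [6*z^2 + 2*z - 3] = 12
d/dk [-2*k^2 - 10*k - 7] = -4*k - 10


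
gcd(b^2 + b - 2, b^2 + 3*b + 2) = b + 2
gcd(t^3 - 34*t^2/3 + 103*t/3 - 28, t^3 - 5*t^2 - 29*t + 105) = t^2 - 10*t + 21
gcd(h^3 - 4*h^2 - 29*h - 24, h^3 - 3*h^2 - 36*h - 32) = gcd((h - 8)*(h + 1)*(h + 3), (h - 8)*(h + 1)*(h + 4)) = h^2 - 7*h - 8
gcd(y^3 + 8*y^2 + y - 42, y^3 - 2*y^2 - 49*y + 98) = y^2 + 5*y - 14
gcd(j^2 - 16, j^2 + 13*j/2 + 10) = j + 4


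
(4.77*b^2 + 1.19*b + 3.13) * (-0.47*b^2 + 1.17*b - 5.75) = -2.2419*b^4 + 5.0216*b^3 - 27.5063*b^2 - 3.1804*b - 17.9975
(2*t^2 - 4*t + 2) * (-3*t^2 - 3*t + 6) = -6*t^4 + 6*t^3 + 18*t^2 - 30*t + 12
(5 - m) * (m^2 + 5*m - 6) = -m^3 + 31*m - 30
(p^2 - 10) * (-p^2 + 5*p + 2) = -p^4 + 5*p^3 + 12*p^2 - 50*p - 20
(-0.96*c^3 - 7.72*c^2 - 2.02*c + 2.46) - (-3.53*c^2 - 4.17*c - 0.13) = -0.96*c^3 - 4.19*c^2 + 2.15*c + 2.59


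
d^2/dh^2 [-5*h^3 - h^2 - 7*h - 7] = -30*h - 2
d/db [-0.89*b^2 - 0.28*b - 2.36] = -1.78*b - 0.28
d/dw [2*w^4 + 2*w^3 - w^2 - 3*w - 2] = 8*w^3 + 6*w^2 - 2*w - 3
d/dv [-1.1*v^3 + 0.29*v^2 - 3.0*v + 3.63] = -3.3*v^2 + 0.58*v - 3.0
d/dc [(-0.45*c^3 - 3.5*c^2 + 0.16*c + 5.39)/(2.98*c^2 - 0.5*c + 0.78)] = (-1.341*c^4 + 0.449999999999999*c^3 + 0.2202*c^2 - 37.5844*c + 2.8198)/(8.8804*c^4 - 2.98*c^3 + 4.8988*c^2 - 0.78*c + 0.6084)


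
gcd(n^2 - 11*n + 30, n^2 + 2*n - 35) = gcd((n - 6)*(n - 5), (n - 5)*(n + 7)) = n - 5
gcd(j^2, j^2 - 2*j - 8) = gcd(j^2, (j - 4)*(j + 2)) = 1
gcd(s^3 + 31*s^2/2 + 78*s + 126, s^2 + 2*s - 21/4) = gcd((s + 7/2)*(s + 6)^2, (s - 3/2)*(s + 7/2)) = s + 7/2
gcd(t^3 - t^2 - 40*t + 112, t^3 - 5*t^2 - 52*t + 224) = t^2 + 3*t - 28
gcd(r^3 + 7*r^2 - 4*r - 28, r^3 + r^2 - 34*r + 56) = r^2 + 5*r - 14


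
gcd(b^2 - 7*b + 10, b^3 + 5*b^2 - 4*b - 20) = b - 2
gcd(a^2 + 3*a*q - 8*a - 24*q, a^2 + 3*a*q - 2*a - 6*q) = a + 3*q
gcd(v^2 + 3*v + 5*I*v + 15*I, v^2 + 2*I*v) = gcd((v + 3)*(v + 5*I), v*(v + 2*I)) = 1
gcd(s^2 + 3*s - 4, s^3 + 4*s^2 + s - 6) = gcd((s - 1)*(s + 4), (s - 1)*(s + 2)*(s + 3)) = s - 1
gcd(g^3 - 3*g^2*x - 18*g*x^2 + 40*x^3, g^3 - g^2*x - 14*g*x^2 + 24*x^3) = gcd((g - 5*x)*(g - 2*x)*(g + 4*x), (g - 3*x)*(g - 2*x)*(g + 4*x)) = -g^2 - 2*g*x + 8*x^2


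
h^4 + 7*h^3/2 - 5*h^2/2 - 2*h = h*(h - 1)*(h + 1/2)*(h + 4)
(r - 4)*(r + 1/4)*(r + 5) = r^3 + 5*r^2/4 - 79*r/4 - 5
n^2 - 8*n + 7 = (n - 7)*(n - 1)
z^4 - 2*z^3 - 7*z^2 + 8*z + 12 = (z - 3)*(z - 2)*(z + 1)*(z + 2)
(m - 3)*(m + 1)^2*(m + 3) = m^4 + 2*m^3 - 8*m^2 - 18*m - 9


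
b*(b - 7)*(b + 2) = b^3 - 5*b^2 - 14*b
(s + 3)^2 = s^2 + 6*s + 9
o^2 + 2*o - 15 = (o - 3)*(o + 5)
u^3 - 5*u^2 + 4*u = u*(u - 4)*(u - 1)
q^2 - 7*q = q*(q - 7)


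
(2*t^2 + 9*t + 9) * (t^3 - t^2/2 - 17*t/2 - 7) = 2*t^5 + 8*t^4 - 25*t^3/2 - 95*t^2 - 279*t/2 - 63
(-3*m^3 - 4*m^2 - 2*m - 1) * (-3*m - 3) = 9*m^4 + 21*m^3 + 18*m^2 + 9*m + 3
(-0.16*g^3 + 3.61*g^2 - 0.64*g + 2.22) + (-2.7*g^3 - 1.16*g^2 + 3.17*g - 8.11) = -2.86*g^3 + 2.45*g^2 + 2.53*g - 5.89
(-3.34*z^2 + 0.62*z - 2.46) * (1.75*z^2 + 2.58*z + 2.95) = -5.845*z^4 - 7.5322*z^3 - 12.5584*z^2 - 4.5178*z - 7.257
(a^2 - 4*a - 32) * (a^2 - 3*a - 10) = a^4 - 7*a^3 - 30*a^2 + 136*a + 320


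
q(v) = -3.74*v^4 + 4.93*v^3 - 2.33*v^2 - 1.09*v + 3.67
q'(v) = -14.96*v^3 + 14.79*v^2 - 4.66*v - 1.09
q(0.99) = 1.50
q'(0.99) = -5.72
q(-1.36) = -24.35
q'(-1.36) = 70.23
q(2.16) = -41.28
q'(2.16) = -92.91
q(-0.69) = 0.85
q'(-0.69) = 14.08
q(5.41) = -2493.57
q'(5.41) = -1962.20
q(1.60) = -8.36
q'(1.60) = -31.96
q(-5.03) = -3071.31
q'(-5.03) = 2300.41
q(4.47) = -1100.58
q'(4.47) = -1062.55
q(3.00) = -190.40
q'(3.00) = -285.88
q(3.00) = -190.40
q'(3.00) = -285.88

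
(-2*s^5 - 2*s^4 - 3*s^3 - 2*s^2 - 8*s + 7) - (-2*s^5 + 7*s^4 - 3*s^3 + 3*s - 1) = -9*s^4 - 2*s^2 - 11*s + 8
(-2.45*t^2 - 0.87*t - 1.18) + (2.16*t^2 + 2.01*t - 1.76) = -0.29*t^2 + 1.14*t - 2.94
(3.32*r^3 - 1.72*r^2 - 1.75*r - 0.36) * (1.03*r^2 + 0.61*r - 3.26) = 3.4196*r^5 + 0.2536*r^4 - 13.6749*r^3 + 4.1689*r^2 + 5.4854*r + 1.1736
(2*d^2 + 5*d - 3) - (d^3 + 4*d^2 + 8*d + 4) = -d^3 - 2*d^2 - 3*d - 7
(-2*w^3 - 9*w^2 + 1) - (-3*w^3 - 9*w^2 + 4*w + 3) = w^3 - 4*w - 2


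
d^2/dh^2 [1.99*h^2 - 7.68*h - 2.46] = 3.98000000000000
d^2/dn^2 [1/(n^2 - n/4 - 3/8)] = 64*(16*n^2 - 4*n - (8*n - 1)^2 - 6)/(-8*n^2 + 2*n + 3)^3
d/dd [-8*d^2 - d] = -16*d - 1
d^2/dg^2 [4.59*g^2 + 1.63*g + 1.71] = 9.18000000000000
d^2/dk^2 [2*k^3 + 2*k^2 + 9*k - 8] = 12*k + 4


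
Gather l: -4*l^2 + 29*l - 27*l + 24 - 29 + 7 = -4*l^2 + 2*l + 2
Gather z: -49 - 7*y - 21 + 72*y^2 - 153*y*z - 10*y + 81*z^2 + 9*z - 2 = 72*y^2 - 17*y + 81*z^2 + z*(9 - 153*y) - 72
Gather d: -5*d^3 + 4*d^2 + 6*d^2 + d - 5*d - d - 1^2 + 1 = -5*d^3 + 10*d^2 - 5*d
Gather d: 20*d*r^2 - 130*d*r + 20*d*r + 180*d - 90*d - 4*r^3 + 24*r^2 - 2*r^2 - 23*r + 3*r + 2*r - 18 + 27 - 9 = d*(20*r^2 - 110*r + 90) - 4*r^3 + 22*r^2 - 18*r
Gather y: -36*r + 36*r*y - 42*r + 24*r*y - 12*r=60*r*y - 90*r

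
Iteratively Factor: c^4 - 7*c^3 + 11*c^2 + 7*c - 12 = (c + 1)*(c^3 - 8*c^2 + 19*c - 12) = (c - 1)*(c + 1)*(c^2 - 7*c + 12) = (c - 3)*(c - 1)*(c + 1)*(c - 4)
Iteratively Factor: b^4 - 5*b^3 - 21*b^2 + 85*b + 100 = (b + 4)*(b^3 - 9*b^2 + 15*b + 25) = (b - 5)*(b + 4)*(b^2 - 4*b - 5) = (b - 5)*(b + 1)*(b + 4)*(b - 5)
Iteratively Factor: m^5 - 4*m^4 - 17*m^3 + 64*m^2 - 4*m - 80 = (m - 2)*(m^4 - 2*m^3 - 21*m^2 + 22*m + 40) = (m - 2)*(m + 4)*(m^3 - 6*m^2 + 3*m + 10) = (m - 2)*(m + 1)*(m + 4)*(m^2 - 7*m + 10) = (m - 5)*(m - 2)*(m + 1)*(m + 4)*(m - 2)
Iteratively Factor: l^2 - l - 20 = (l + 4)*(l - 5)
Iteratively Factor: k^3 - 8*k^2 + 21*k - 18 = (k - 2)*(k^2 - 6*k + 9) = (k - 3)*(k - 2)*(k - 3)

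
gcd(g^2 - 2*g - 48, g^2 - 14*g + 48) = g - 8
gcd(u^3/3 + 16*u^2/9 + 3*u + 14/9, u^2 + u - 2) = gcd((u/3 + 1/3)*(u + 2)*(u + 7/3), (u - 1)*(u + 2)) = u + 2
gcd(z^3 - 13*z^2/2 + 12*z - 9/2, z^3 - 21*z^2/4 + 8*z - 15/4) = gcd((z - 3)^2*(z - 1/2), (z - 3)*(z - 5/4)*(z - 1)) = z - 3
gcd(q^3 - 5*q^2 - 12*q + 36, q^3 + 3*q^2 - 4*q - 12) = q^2 + q - 6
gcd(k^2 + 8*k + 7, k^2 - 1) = k + 1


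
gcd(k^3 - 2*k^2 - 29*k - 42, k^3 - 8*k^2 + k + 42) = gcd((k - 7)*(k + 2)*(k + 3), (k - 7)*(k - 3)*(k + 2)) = k^2 - 5*k - 14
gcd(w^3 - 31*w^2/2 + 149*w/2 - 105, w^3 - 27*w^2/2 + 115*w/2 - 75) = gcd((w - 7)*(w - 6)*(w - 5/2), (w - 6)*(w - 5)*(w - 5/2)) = w^2 - 17*w/2 + 15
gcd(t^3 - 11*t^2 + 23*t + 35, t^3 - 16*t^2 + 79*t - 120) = t - 5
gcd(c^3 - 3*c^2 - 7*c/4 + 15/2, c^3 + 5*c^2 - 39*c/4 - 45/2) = c^2 - c - 15/4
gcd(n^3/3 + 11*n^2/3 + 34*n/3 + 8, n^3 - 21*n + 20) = 1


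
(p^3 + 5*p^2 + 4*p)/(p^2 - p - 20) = p*(p + 1)/(p - 5)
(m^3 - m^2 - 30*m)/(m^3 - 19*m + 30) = m*(m - 6)/(m^2 - 5*m + 6)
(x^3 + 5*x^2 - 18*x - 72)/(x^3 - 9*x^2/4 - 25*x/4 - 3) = 4*(x^2 + 9*x + 18)/(4*x^2 + 7*x + 3)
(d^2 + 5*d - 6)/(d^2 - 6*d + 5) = (d + 6)/(d - 5)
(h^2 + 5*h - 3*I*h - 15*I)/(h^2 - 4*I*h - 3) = (h + 5)/(h - I)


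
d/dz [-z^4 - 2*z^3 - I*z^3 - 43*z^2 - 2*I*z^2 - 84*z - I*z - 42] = -4*z^3 - 3*z^2*(2 + I) - 2*z*(43 + 2*I) - 84 - I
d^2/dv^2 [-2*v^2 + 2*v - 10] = -4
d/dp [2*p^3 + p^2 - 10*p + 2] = 6*p^2 + 2*p - 10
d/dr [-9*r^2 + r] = 1 - 18*r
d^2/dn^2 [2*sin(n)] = -2*sin(n)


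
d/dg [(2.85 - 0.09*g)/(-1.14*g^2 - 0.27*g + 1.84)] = (-0.1026*g^2 + 6.498*g + 0.6039)/(1.2996*g^4 + 0.6156*g^3 - 4.1223*g^2 - 0.9936*g + 3.3856)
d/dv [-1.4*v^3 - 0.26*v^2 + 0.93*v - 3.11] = -4.2*v^2 - 0.52*v + 0.93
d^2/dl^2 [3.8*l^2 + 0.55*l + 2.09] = 7.60000000000000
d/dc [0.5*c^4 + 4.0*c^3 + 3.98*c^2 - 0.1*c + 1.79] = 2.0*c^3 + 12.0*c^2 + 7.96*c - 0.1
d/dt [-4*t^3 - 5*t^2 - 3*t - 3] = -12*t^2 - 10*t - 3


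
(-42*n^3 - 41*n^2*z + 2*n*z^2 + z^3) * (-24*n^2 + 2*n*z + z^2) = 1008*n^5 + 900*n^4*z - 172*n^3*z^2 - 61*n^2*z^3 + 4*n*z^4 + z^5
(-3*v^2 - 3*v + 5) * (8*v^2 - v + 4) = -24*v^4 - 21*v^3 + 31*v^2 - 17*v + 20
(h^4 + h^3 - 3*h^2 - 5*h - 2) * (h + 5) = h^5 + 6*h^4 + 2*h^3 - 20*h^2 - 27*h - 10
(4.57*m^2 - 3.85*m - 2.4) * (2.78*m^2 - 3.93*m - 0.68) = 12.7046*m^4 - 28.6631*m^3 + 5.3509*m^2 + 12.05*m + 1.632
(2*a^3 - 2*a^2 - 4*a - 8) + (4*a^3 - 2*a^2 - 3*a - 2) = 6*a^3 - 4*a^2 - 7*a - 10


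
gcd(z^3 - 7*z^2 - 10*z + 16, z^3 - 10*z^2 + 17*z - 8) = z^2 - 9*z + 8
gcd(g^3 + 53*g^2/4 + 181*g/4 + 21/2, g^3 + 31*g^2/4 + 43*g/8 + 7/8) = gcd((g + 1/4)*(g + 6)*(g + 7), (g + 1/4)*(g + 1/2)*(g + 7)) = g^2 + 29*g/4 + 7/4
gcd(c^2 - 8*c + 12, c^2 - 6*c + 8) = c - 2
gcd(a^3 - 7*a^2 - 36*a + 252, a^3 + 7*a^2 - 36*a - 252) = a^2 - 36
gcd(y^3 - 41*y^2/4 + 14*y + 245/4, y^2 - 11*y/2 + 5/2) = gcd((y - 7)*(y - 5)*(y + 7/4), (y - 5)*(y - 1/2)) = y - 5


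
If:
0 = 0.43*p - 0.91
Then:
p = 2.12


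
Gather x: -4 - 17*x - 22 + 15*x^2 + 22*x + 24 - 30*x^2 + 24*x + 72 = -15*x^2 + 29*x + 70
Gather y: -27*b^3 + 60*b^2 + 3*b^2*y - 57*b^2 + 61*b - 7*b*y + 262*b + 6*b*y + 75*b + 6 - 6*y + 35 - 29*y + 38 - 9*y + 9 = -27*b^3 + 3*b^2 + 398*b + y*(3*b^2 - b - 44) + 88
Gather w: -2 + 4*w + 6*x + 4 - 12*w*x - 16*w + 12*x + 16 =w*(-12*x - 12) + 18*x + 18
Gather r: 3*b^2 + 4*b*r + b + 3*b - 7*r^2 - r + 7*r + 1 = 3*b^2 + 4*b - 7*r^2 + r*(4*b + 6) + 1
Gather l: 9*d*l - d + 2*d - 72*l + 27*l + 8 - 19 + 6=d + l*(9*d - 45) - 5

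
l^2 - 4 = (l - 2)*(l + 2)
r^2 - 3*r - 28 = (r - 7)*(r + 4)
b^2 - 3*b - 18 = (b - 6)*(b + 3)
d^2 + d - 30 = (d - 5)*(d + 6)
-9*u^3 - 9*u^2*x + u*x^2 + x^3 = (-3*u + x)*(u + x)*(3*u + x)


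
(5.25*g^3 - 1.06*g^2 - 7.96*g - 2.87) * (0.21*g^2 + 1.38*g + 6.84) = 1.1025*g^5 + 7.0224*g^4 + 32.7756*g^3 - 18.8379*g^2 - 58.407*g - 19.6308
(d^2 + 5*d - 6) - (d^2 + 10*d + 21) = -5*d - 27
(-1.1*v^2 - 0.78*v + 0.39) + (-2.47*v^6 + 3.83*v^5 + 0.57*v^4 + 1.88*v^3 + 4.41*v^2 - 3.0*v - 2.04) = -2.47*v^6 + 3.83*v^5 + 0.57*v^4 + 1.88*v^3 + 3.31*v^2 - 3.78*v - 1.65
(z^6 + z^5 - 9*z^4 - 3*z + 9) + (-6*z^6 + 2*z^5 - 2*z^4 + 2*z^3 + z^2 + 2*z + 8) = -5*z^6 + 3*z^5 - 11*z^4 + 2*z^3 + z^2 - z + 17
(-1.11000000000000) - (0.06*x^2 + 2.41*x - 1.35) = -0.06*x^2 - 2.41*x + 0.24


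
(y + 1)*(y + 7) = y^2 + 8*y + 7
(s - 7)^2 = s^2 - 14*s + 49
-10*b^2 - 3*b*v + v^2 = (-5*b + v)*(2*b + v)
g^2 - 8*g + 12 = (g - 6)*(g - 2)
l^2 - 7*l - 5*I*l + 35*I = (l - 7)*(l - 5*I)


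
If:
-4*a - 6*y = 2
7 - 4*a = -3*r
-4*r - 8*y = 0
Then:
No Solution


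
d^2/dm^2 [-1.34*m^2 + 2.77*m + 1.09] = -2.68000000000000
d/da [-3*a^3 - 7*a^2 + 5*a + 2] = -9*a^2 - 14*a + 5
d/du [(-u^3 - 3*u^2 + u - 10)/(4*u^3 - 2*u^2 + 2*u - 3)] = (14*u^4 - 12*u^3 + 125*u^2 - 22*u + 17)/(16*u^6 - 16*u^5 + 20*u^4 - 32*u^3 + 16*u^2 - 12*u + 9)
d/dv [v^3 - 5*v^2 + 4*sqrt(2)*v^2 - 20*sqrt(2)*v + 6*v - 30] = 3*v^2 - 10*v + 8*sqrt(2)*v - 20*sqrt(2) + 6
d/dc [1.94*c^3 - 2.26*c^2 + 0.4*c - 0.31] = 5.82*c^2 - 4.52*c + 0.4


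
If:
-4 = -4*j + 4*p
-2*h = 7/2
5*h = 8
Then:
No Solution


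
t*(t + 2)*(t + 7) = t^3 + 9*t^2 + 14*t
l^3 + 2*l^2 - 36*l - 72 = (l - 6)*(l + 2)*(l + 6)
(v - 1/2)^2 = v^2 - v + 1/4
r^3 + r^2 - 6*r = r*(r - 2)*(r + 3)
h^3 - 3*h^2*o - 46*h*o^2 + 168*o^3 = (h - 6*o)*(h - 4*o)*(h + 7*o)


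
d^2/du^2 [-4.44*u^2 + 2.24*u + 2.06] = -8.88000000000000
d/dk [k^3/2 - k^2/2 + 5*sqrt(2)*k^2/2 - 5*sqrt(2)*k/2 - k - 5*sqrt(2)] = 3*k^2/2 - k + 5*sqrt(2)*k - 5*sqrt(2)/2 - 1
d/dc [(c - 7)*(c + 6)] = 2*c - 1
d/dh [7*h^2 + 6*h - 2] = 14*h + 6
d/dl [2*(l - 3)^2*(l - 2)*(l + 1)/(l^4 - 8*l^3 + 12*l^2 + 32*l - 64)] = 2*(-l^3 - 10*l^2 + 47*l - 24)/(l^5 - 8*l^4 + 4*l^3 + 80*l^2 - 64*l - 256)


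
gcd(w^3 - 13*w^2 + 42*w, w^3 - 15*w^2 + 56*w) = w^2 - 7*w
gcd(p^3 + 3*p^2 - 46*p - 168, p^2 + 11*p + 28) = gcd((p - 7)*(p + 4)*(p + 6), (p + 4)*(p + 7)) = p + 4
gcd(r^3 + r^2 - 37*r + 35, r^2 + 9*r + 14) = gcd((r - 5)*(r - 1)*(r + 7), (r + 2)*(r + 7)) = r + 7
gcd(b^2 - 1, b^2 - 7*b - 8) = b + 1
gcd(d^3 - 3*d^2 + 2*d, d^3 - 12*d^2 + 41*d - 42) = d - 2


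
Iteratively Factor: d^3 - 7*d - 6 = (d + 2)*(d^2 - 2*d - 3) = (d - 3)*(d + 2)*(d + 1)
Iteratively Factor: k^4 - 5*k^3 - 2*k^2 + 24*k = (k - 3)*(k^3 - 2*k^2 - 8*k) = (k - 4)*(k - 3)*(k^2 + 2*k) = (k - 4)*(k - 3)*(k + 2)*(k)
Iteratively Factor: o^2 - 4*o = (o - 4)*(o)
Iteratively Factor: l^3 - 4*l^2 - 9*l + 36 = (l - 3)*(l^2 - l - 12) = (l - 3)*(l + 3)*(l - 4)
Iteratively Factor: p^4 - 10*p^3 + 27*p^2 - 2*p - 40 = (p - 5)*(p^3 - 5*p^2 + 2*p + 8) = (p - 5)*(p - 2)*(p^2 - 3*p - 4) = (p - 5)*(p - 4)*(p - 2)*(p + 1)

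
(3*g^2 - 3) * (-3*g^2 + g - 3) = -9*g^4 + 3*g^3 - 3*g + 9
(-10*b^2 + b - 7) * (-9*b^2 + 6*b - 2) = 90*b^4 - 69*b^3 + 89*b^2 - 44*b + 14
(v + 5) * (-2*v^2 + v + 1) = -2*v^3 - 9*v^2 + 6*v + 5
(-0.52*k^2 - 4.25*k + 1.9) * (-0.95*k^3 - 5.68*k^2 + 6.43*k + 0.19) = 0.494*k^5 + 6.9911*k^4 + 18.9914*k^3 - 38.2183*k^2 + 11.4095*k + 0.361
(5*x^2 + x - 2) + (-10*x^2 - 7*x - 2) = -5*x^2 - 6*x - 4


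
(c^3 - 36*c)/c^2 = c - 36/c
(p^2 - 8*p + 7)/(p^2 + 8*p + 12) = (p^2 - 8*p + 7)/(p^2 + 8*p + 12)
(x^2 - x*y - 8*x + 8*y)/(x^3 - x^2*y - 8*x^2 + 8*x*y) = 1/x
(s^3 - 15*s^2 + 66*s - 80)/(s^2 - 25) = (s^2 - 10*s + 16)/(s + 5)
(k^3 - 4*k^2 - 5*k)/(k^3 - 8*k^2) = (k^2 - 4*k - 5)/(k*(k - 8))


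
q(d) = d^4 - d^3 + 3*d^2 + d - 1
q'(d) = 4*d^3 - 3*d^2 + 6*d + 1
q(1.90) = 17.90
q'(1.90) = 29.01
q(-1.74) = 20.78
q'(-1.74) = -39.59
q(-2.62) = 82.08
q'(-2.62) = -107.25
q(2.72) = 58.53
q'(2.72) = 75.62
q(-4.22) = 440.50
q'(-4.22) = -378.35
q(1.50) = 8.94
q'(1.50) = 16.75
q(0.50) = 0.19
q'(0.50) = 3.75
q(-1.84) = 25.01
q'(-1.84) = -45.11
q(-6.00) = 1613.00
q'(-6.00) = -1007.00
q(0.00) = -1.00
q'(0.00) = 1.00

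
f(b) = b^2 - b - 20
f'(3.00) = 5.00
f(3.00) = -14.00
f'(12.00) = 23.00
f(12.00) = 112.00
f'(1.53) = 2.06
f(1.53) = -19.19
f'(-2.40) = -5.80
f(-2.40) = -11.84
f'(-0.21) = -1.42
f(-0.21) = -19.75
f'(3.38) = 5.76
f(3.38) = -11.96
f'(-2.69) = -6.38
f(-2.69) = -10.07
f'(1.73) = 2.46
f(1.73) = -18.74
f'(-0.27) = -1.54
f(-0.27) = -19.66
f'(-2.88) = -6.76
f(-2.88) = -8.83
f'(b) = 2*b - 1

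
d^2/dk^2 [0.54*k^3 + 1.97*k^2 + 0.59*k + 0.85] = 3.24*k + 3.94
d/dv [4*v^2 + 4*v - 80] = 8*v + 4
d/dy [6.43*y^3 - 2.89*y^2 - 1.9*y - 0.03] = 19.29*y^2 - 5.78*y - 1.9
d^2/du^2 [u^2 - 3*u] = 2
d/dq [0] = 0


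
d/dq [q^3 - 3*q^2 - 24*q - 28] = 3*q^2 - 6*q - 24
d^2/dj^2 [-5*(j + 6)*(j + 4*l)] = -10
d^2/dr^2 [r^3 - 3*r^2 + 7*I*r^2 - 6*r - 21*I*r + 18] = 6*r - 6 + 14*I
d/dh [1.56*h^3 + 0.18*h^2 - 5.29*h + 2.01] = 4.68*h^2 + 0.36*h - 5.29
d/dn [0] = 0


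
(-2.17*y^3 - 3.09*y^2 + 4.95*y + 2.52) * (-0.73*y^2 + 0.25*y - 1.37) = 1.5841*y^5 + 1.7132*y^4 - 1.4131*y^3 + 3.6312*y^2 - 6.1515*y - 3.4524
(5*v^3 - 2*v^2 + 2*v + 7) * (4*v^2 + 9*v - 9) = 20*v^5 + 37*v^4 - 55*v^3 + 64*v^2 + 45*v - 63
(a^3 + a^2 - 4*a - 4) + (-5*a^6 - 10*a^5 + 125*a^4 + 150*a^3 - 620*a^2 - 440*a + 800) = -5*a^6 - 10*a^5 + 125*a^4 + 151*a^3 - 619*a^2 - 444*a + 796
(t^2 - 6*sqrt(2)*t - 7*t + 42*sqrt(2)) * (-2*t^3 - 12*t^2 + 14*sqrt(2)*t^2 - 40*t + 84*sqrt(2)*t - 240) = -2*t^5 + 2*t^4 + 26*sqrt(2)*t^4 - 124*t^3 - 26*sqrt(2)*t^3 - 852*sqrt(2)*t^2 + 208*t^2 - 240*sqrt(2)*t + 8736*t - 10080*sqrt(2)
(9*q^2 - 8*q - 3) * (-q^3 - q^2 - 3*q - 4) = -9*q^5 - q^4 - 16*q^3 - 9*q^2 + 41*q + 12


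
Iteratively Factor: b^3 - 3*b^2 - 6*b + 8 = (b + 2)*(b^2 - 5*b + 4) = (b - 1)*(b + 2)*(b - 4)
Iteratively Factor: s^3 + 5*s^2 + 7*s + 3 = (s + 1)*(s^2 + 4*s + 3) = (s + 1)*(s + 3)*(s + 1)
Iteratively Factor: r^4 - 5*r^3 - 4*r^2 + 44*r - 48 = (r - 4)*(r^3 - r^2 - 8*r + 12) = (r - 4)*(r + 3)*(r^2 - 4*r + 4) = (r - 4)*(r - 2)*(r + 3)*(r - 2)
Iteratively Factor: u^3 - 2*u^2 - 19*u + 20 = (u - 5)*(u^2 + 3*u - 4) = (u - 5)*(u + 4)*(u - 1)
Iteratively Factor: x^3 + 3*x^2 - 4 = (x + 2)*(x^2 + x - 2) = (x - 1)*(x + 2)*(x + 2)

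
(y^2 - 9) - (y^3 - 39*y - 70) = -y^3 + y^2 + 39*y + 61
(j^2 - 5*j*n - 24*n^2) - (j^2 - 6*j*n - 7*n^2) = j*n - 17*n^2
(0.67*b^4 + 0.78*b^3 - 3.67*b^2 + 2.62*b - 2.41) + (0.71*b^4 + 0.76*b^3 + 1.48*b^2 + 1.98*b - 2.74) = 1.38*b^4 + 1.54*b^3 - 2.19*b^2 + 4.6*b - 5.15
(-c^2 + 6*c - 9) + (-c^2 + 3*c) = -2*c^2 + 9*c - 9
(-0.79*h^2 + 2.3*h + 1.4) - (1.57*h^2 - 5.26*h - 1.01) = -2.36*h^2 + 7.56*h + 2.41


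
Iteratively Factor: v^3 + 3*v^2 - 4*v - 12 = (v + 3)*(v^2 - 4) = (v + 2)*(v + 3)*(v - 2)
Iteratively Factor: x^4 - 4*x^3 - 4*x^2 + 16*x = (x)*(x^3 - 4*x^2 - 4*x + 16) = x*(x + 2)*(x^2 - 6*x + 8) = x*(x - 2)*(x + 2)*(x - 4)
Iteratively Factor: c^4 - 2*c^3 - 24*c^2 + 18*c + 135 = (c + 3)*(c^3 - 5*c^2 - 9*c + 45) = (c - 3)*(c + 3)*(c^2 - 2*c - 15) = (c - 3)*(c + 3)^2*(c - 5)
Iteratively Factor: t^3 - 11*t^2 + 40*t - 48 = (t - 4)*(t^2 - 7*t + 12) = (t - 4)*(t - 3)*(t - 4)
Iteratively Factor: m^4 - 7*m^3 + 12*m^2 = (m - 4)*(m^3 - 3*m^2) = (m - 4)*(m - 3)*(m^2) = m*(m - 4)*(m - 3)*(m)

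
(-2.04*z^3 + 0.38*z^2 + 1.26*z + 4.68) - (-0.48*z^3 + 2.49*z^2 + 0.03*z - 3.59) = -1.56*z^3 - 2.11*z^2 + 1.23*z + 8.27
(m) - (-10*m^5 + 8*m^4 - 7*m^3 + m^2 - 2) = 10*m^5 - 8*m^4 + 7*m^3 - m^2 + m + 2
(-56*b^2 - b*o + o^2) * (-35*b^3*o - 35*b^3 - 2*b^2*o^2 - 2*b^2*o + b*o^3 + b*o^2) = 1960*b^5*o + 1960*b^5 + 147*b^4*o^2 + 147*b^4*o - 89*b^3*o^3 - 89*b^3*o^2 - 3*b^2*o^4 - 3*b^2*o^3 + b*o^5 + b*o^4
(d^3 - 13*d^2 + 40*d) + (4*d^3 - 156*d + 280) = 5*d^3 - 13*d^2 - 116*d + 280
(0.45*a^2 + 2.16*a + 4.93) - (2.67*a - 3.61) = 0.45*a^2 - 0.51*a + 8.54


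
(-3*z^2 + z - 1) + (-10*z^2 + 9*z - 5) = -13*z^2 + 10*z - 6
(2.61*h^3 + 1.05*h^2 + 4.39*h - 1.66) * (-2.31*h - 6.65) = -6.0291*h^4 - 19.782*h^3 - 17.1234*h^2 - 25.3589*h + 11.039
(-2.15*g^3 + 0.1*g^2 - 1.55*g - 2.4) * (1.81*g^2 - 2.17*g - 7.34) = -3.8915*g^5 + 4.8465*g^4 + 12.7585*g^3 - 1.7145*g^2 + 16.585*g + 17.616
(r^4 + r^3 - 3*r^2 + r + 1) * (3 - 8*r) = -8*r^5 - 5*r^4 + 27*r^3 - 17*r^2 - 5*r + 3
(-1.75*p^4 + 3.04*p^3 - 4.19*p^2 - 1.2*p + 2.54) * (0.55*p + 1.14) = -0.9625*p^5 - 0.323*p^4 + 1.1611*p^3 - 5.4366*p^2 + 0.0290000000000004*p + 2.8956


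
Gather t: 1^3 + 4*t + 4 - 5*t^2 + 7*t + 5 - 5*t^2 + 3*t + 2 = -10*t^2 + 14*t + 12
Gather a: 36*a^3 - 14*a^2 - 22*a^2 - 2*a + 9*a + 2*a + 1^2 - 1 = 36*a^3 - 36*a^2 + 9*a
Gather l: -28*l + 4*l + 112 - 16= 96 - 24*l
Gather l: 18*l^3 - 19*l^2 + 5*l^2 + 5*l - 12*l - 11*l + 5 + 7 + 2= 18*l^3 - 14*l^2 - 18*l + 14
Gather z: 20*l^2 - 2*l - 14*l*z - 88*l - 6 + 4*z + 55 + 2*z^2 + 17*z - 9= 20*l^2 - 90*l + 2*z^2 + z*(21 - 14*l) + 40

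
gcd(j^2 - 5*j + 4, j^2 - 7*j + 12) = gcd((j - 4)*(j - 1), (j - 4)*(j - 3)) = j - 4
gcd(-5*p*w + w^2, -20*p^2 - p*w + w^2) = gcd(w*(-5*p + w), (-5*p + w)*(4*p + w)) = 5*p - w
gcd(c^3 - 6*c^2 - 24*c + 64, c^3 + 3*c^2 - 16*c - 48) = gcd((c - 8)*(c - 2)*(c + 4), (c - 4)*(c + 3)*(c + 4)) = c + 4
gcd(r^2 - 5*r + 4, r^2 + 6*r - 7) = r - 1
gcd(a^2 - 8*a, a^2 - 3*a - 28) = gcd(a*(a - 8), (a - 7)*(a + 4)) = 1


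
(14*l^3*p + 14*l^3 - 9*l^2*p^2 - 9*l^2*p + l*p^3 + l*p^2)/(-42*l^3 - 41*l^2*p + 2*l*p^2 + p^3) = l*(-14*l^2*p - 14*l^2 + 9*l*p^2 + 9*l*p - p^3 - p^2)/(42*l^3 + 41*l^2*p - 2*l*p^2 - p^3)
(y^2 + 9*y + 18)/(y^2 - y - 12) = (y + 6)/(y - 4)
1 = 1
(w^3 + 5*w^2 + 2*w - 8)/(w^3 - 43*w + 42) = (w^2 + 6*w + 8)/(w^2 + w - 42)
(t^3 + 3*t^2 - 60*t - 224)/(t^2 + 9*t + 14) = (t^2 - 4*t - 32)/(t + 2)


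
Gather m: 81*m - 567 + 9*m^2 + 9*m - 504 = 9*m^2 + 90*m - 1071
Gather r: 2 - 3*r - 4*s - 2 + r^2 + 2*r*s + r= r^2 + r*(2*s - 2) - 4*s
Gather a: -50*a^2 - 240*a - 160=-50*a^2 - 240*a - 160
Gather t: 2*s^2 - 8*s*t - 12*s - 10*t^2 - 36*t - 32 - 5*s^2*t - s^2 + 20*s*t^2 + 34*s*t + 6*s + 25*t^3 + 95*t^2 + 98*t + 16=s^2 - 6*s + 25*t^3 + t^2*(20*s + 85) + t*(-5*s^2 + 26*s + 62) - 16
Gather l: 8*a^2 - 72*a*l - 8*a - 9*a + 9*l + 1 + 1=8*a^2 - 17*a + l*(9 - 72*a) + 2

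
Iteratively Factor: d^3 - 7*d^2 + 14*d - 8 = (d - 2)*(d^2 - 5*d + 4) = (d - 2)*(d - 1)*(d - 4)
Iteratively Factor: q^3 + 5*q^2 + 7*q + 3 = (q + 1)*(q^2 + 4*q + 3) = (q + 1)*(q + 3)*(q + 1)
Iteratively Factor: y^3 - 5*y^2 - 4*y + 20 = (y - 2)*(y^2 - 3*y - 10) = (y - 5)*(y - 2)*(y + 2)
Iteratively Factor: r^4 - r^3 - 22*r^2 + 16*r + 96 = (r - 3)*(r^3 + 2*r^2 - 16*r - 32) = (r - 4)*(r - 3)*(r^2 + 6*r + 8) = (r - 4)*(r - 3)*(r + 2)*(r + 4)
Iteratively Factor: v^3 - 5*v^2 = (v - 5)*(v^2) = v*(v - 5)*(v)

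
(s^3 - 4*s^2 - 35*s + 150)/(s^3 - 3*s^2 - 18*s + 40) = (s^2 + s - 30)/(s^2 + 2*s - 8)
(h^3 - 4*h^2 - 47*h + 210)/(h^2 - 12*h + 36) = (h^2 + 2*h - 35)/(h - 6)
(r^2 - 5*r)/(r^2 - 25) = r/(r + 5)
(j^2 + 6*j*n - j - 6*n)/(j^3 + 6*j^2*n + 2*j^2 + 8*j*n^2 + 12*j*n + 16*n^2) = (j^2 + 6*j*n - j - 6*n)/(j^3 + 6*j^2*n + 2*j^2 + 8*j*n^2 + 12*j*n + 16*n^2)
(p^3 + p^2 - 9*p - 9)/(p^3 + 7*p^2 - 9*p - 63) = (p + 1)/(p + 7)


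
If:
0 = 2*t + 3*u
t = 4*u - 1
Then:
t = -3/11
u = 2/11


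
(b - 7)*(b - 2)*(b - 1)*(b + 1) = b^4 - 9*b^3 + 13*b^2 + 9*b - 14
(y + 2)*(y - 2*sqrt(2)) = y^2 - 2*sqrt(2)*y + 2*y - 4*sqrt(2)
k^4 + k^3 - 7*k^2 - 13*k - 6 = (k - 3)*(k + 1)^2*(k + 2)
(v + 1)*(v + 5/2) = v^2 + 7*v/2 + 5/2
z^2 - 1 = (z - 1)*(z + 1)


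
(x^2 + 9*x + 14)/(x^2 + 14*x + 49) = (x + 2)/(x + 7)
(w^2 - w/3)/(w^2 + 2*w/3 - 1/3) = w/(w + 1)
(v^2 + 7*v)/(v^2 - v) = (v + 7)/(v - 1)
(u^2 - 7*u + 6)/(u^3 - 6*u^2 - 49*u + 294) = (u - 1)/(u^2 - 49)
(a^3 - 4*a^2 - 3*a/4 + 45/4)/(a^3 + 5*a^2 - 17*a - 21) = (a^2 - a - 15/4)/(a^2 + 8*a + 7)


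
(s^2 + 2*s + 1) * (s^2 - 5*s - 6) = s^4 - 3*s^3 - 15*s^2 - 17*s - 6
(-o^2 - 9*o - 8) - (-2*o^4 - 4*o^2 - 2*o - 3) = 2*o^4 + 3*o^2 - 7*o - 5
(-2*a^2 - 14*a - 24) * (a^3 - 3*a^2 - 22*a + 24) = -2*a^5 - 8*a^4 + 62*a^3 + 332*a^2 + 192*a - 576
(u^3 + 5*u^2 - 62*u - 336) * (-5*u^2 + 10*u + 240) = -5*u^5 - 15*u^4 + 600*u^3 + 2260*u^2 - 18240*u - 80640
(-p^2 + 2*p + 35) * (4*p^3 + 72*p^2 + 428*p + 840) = -4*p^5 - 64*p^4 - 144*p^3 + 2536*p^2 + 16660*p + 29400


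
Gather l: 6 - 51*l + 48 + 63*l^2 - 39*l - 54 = 63*l^2 - 90*l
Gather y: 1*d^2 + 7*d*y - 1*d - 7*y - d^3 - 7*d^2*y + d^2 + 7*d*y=-d^3 + 2*d^2 - d + y*(-7*d^2 + 14*d - 7)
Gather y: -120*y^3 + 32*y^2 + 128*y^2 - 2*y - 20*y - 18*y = -120*y^3 + 160*y^2 - 40*y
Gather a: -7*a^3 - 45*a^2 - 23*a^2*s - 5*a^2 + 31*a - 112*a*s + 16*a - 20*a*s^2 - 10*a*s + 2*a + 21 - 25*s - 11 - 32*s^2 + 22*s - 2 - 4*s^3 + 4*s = -7*a^3 + a^2*(-23*s - 50) + a*(-20*s^2 - 122*s + 49) - 4*s^3 - 32*s^2 + s + 8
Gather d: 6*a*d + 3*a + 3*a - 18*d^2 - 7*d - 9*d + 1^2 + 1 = 6*a - 18*d^2 + d*(6*a - 16) + 2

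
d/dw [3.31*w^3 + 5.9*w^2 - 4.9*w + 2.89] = 9.93*w^2 + 11.8*w - 4.9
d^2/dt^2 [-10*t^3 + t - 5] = -60*t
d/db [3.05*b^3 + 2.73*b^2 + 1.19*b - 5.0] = 9.15*b^2 + 5.46*b + 1.19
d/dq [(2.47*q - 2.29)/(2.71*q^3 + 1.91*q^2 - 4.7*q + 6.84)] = (-13.3874*q^3 + 13.9*q^2 + 8.7478*q + 6.1318)/(7.3441*q^6 + 10.3522*q^5 - 21.8259*q^4 + 19.1188*q^3 + 48.2188*q^2 - 64.296*q + 46.7856)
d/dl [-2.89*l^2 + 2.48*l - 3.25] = 2.48 - 5.78*l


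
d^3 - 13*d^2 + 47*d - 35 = (d - 7)*(d - 5)*(d - 1)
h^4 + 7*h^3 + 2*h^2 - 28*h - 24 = (h - 2)*(h + 1)*(h + 2)*(h + 6)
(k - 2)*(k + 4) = k^2 + 2*k - 8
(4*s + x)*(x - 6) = 4*s*x - 24*s + x^2 - 6*x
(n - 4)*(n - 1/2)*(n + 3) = n^3 - 3*n^2/2 - 23*n/2 + 6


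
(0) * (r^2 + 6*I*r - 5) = 0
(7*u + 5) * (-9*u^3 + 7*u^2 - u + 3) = -63*u^4 + 4*u^3 + 28*u^2 + 16*u + 15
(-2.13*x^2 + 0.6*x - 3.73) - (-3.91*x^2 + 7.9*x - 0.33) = 1.78*x^2 - 7.3*x - 3.4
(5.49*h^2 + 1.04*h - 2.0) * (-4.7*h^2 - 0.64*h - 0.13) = -25.803*h^4 - 8.4016*h^3 + 8.0207*h^2 + 1.1448*h + 0.26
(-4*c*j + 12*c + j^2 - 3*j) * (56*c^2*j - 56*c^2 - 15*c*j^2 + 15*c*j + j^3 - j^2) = -224*c^3*j^2 + 896*c^3*j - 672*c^3 + 116*c^2*j^3 - 464*c^2*j^2 + 348*c^2*j - 19*c*j^4 + 76*c*j^3 - 57*c*j^2 + j^5 - 4*j^4 + 3*j^3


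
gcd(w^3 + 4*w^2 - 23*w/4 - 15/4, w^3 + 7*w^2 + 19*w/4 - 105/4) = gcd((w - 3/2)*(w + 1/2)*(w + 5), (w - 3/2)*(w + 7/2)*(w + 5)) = w^2 + 7*w/2 - 15/2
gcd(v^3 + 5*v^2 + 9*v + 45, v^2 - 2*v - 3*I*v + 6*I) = v - 3*I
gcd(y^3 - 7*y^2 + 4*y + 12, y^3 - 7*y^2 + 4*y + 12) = y^3 - 7*y^2 + 4*y + 12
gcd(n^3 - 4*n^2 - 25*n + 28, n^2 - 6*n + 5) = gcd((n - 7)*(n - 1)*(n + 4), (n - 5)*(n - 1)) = n - 1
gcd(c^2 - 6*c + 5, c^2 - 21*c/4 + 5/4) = c - 5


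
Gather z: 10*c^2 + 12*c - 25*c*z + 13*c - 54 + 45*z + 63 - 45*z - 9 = 10*c^2 - 25*c*z + 25*c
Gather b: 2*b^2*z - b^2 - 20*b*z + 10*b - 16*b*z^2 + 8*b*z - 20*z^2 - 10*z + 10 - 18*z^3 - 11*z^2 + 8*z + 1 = b^2*(2*z - 1) + b*(-16*z^2 - 12*z + 10) - 18*z^3 - 31*z^2 - 2*z + 11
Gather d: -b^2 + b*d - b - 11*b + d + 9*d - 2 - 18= -b^2 - 12*b + d*(b + 10) - 20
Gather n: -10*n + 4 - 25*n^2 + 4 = -25*n^2 - 10*n + 8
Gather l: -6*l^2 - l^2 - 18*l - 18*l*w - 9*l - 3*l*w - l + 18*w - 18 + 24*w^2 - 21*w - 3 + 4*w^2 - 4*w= -7*l^2 + l*(-21*w - 28) + 28*w^2 - 7*w - 21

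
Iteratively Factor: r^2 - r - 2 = (r + 1)*(r - 2)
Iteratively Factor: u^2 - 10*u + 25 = (u - 5)*(u - 5)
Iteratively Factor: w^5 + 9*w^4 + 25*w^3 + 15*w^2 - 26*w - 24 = (w + 2)*(w^4 + 7*w^3 + 11*w^2 - 7*w - 12) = (w + 2)*(w + 3)*(w^3 + 4*w^2 - w - 4) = (w - 1)*(w + 2)*(w + 3)*(w^2 + 5*w + 4) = (w - 1)*(w + 2)*(w + 3)*(w + 4)*(w + 1)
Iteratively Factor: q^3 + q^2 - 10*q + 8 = (q - 2)*(q^2 + 3*q - 4) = (q - 2)*(q + 4)*(q - 1)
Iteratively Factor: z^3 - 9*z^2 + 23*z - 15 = (z - 3)*(z^2 - 6*z + 5) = (z - 3)*(z - 1)*(z - 5)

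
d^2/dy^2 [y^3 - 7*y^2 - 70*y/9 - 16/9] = 6*y - 14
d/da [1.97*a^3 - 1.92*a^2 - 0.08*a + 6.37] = 5.91*a^2 - 3.84*a - 0.08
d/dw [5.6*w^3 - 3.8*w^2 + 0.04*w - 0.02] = 16.8*w^2 - 7.6*w + 0.04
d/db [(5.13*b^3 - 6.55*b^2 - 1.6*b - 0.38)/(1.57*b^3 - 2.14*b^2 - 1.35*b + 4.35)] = (3.5527136788005e-15*b^5 - 0.694700000000005*b^4 - 8.827*b^3 + 74.1548*b^2 - 58.6114*b - 7.473)/(2.4649*b^6 - 6.7196*b^5 + 0.340599999999999*b^4 + 19.437*b^3 - 16.7955*b^2 - 11.745*b + 18.9225)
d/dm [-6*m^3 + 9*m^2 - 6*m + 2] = -18*m^2 + 18*m - 6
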